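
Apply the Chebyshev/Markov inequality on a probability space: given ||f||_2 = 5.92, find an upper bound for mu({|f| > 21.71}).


Chebyshev/Markov inequality: mu(|f| > eps) <= (||f||_p / eps)^p
Step 1: ||f||_2 / eps = 5.92 / 21.71 = 0.272685
Step 2: Raise to power p = 2:
  (0.272685)^2 = 0.074357
Step 3: Therefore mu(|f| > 21.71) <= 0.074357


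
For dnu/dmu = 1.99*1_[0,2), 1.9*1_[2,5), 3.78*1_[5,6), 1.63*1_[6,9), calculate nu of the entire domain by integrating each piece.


Integrate each piece of the Radon-Nikodym derivative:
Step 1: integral_0^2 1.99 dx = 1.99*(2-0) = 1.99*2 = 3.98
Step 2: integral_2^5 1.9 dx = 1.9*(5-2) = 1.9*3 = 5.7
Step 3: integral_5^6 3.78 dx = 3.78*(6-5) = 3.78*1 = 3.78
Step 4: integral_6^9 1.63 dx = 1.63*(9-6) = 1.63*3 = 4.89
Total: 3.98 + 5.7 + 3.78 + 4.89 = 18.35


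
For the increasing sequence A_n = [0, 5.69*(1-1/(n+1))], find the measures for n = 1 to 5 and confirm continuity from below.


By continuity of measure from below: if A_n increases to A, then m(A_n) -> m(A).
Here A = [0, 5.69], so m(A) = 5.69
Step 1: a_1 = 5.69*(1 - 1/2) = 2.845, m(A_1) = 2.845
Step 2: a_2 = 5.69*(1 - 1/3) = 3.7933, m(A_2) = 3.7933
Step 3: a_3 = 5.69*(1 - 1/4) = 4.2675, m(A_3) = 4.2675
Step 4: a_4 = 5.69*(1 - 1/5) = 4.552, m(A_4) = 4.552
Step 5: a_5 = 5.69*(1 - 1/6) = 4.7417, m(A_5) = 4.7417
Limit: m(A_n) -> m([0,5.69]) = 5.69


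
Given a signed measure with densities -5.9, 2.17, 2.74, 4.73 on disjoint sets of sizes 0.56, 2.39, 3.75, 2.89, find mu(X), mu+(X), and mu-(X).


Step 1: Compute signed measure on each set:
  Set 1: -5.9 * 0.56 = -3.304
  Set 2: 2.17 * 2.39 = 5.1863
  Set 3: 2.74 * 3.75 = 10.275
  Set 4: 4.73 * 2.89 = 13.6697
Step 2: Total signed measure = (-3.304) + (5.1863) + (10.275) + (13.6697)
     = 25.827
Step 3: Positive part mu+(X) = sum of positive contributions = 29.131
Step 4: Negative part mu-(X) = |sum of negative contributions| = 3.304


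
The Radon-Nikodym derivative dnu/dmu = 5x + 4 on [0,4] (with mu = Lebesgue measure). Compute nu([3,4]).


nu(A) = integral_A (dnu/dmu) dmu = integral_3^4 (5x + 4) dx
Step 1: Antiderivative F(x) = (5/2)x^2 + 4x
Step 2: F(4) = (5/2)*4^2 + 4*4 = 40 + 16 = 56
Step 3: F(3) = (5/2)*3^2 + 4*3 = 22.5 + 12 = 34.5
Step 4: nu([3,4]) = F(4) - F(3) = 56 - 34.5 = 21.5


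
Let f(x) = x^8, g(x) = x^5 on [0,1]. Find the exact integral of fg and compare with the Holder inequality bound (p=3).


Step 1: Exact integral of f*g = integral(x^13, 0, 1) = 1/14
     = 0.071429
Step 2: Holder bound with p=3, q=1.5:
  ||f||_p = (integral x^24 dx)^(1/3) = (1/25)^(1/3) = 0.341995
  ||g||_q = (integral x^7.5 dx)^(1/1.5) = (1/8.5)^(1/1.5) = 0.240097
Step 3: Holder bound = ||f||_p * ||g||_q = 0.341995 * 0.240097 = 0.082112
Verification: 0.071429 <= 0.082112 (Holder holds)


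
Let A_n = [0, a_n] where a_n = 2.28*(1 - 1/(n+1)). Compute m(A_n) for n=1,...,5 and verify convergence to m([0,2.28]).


By continuity of measure from below: if A_n increases to A, then m(A_n) -> m(A).
Here A = [0, 2.28], so m(A) = 2.28
Step 1: a_1 = 2.28*(1 - 1/2) = 1.14, m(A_1) = 1.14
Step 2: a_2 = 2.28*(1 - 1/3) = 1.52, m(A_2) = 1.52
Step 3: a_3 = 2.28*(1 - 1/4) = 1.71, m(A_3) = 1.71
Step 4: a_4 = 2.28*(1 - 1/5) = 1.824, m(A_4) = 1.824
Step 5: a_5 = 2.28*(1 - 1/6) = 1.9, m(A_5) = 1.9
Limit: m(A_n) -> m([0,2.28]) = 2.28


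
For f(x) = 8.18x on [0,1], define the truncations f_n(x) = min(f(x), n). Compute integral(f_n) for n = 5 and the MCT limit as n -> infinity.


f(x) = 8.18x on [0,1]; f_n(x) = min(8.18x, n). At n = 5:
Step 1: f(x) reaches 5 at x = 5/8.18 = 0.611247
Step 2: integral(f_5) = integral(8.18x, 0, 0.611247) + integral(5, 0.611247, 1)
       = 8.18*0.611247^2/2 + 5*(1 - 0.611247)
       = 1.528117 + 1.943765
       = 3.471883
Step 3: As n -> infinity, f_n increases to f, so by MCT integral(f_n) -> integral(f) = 8.18/2 = 4.09.
Convergence: integral(f_5) = 3.471883 -> 4.09 as n -> infinity


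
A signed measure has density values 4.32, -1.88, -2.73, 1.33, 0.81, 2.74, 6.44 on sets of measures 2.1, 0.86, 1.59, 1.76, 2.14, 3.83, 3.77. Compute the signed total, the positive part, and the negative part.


Step 1: Compute signed measure on each set:
  Set 1: 4.32 * 2.1 = 9.072
  Set 2: -1.88 * 0.86 = -1.6168
  Set 3: -2.73 * 1.59 = -4.3407
  Set 4: 1.33 * 1.76 = 2.3408
  Set 5: 0.81 * 2.14 = 1.7334
  Set 6: 2.74 * 3.83 = 10.4942
  Set 7: 6.44 * 3.77 = 24.2788
Step 2: Total signed measure = (9.072) + (-1.6168) + (-4.3407) + (2.3408) + (1.7334) + (10.4942) + (24.2788)
     = 41.9617
Step 3: Positive part mu+(X) = sum of positive contributions = 47.9192
Step 4: Negative part mu-(X) = |sum of negative contributions| = 5.9575


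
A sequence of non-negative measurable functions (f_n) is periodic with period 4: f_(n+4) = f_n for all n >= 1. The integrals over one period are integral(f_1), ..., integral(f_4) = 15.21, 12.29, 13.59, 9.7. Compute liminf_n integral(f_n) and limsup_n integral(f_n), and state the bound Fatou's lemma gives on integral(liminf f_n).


The sequence (integral(f_n)) is periodic with period 4, repeating the values 15.21, 12.29, 13.59, 9.7 indefinitely.
Step 1: For a periodic sequence, every tail (a_m, a_(m+1), ...) contains all 4 period values infinitely often.
Step 2: Hence inf of every tail = min of the period values = min(15.21, 12.29, 13.59, 9.7) = 9.7.
        liminf_n integral(f_n) = sup over m of (inf of tail from m) = 9.7.
Step 3: Similarly sup of every tail = max of the period values = 15.21.
        limsup_n integral(f_n) = 15.21.
Step 4: Fatou's lemma: integral(liminf_n f_n) <= liminf_n integral(f_n) = 9.7.
        So the integral of the pointwise liminf is at most 9.7.


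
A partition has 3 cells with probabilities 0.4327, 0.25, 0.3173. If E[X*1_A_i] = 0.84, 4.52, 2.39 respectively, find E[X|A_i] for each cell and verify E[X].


For each cell A_i: E[X|A_i] = E[X*1_A_i] / P(A_i)
Step 1: E[X|A_1] = 0.84 / 0.4327 = 1.941299
Step 2: E[X|A_2] = 4.52 / 0.25 = 18.08
Step 3: E[X|A_3] = 2.39 / 0.3173 = 7.532304
Verification: E[X] = sum E[X*1_A_i] = 0.84 + 4.52 + 2.39 = 7.75


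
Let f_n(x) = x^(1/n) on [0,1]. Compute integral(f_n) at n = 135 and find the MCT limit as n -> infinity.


At n = 135: f_135(x) = x^(1/135).
Step 1: integral(x^(1/135), 0, 1) = [x^(1/135+1) / (1/135+1)] from 0 to 1
     = 1 / (1/135 + 1) = 1 / ((135+1)/135) = 135/(135+1)
     = 135/136 = 0.992647
Step 2: As n -> infinity, f_n(x) = x^(1/n) -> 1 for x in (0,1], and f_n is increasing in n.
By MCT, lim_n integral(f_n) = integral(lim_n f_n) = integral(1, 0, 1) = 1.
Step 3: Verify convergence: 135/136 = 0.992647 -> 1


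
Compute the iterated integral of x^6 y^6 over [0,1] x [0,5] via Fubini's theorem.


By Fubini's theorem, the double integral factors as a product of single integrals:
Step 1: integral_0^1 x^6 dx = [x^7/7] from 0 to 1
     = 1^7/7 = 0.142857
Step 2: integral_0^5 y^6 dy = [y^7/7] from 0 to 5
     = 5^7/7 = 11160.714286
Step 3: Double integral = 0.142857 * 11160.714286 = 1594.387755


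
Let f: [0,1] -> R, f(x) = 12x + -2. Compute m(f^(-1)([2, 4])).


f^(-1)([2, 4]) = {x : 2 <= 12x + -2 <= 4}
Solving: (2 - -2)/12 <= x <= (4 - -2)/12
= [0.333333, 0.5]
Intersecting with [0,1]: [0.333333, 0.5]
Measure = 0.5 - 0.333333 = 0.166667


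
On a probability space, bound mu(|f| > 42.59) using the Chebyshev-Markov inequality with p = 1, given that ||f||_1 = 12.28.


Chebyshev/Markov inequality: mu(|f| > eps) <= (||f||_p / eps)^p
Step 1: ||f||_1 / eps = 12.28 / 42.59 = 0.288331
Step 2: Raise to power p = 1:
  (0.288331)^1 = 0.288331
Step 3: Therefore mu(|f| > 42.59) <= 0.288331


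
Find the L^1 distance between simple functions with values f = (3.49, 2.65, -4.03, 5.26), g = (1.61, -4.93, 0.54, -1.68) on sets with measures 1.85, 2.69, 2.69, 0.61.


Step 1: Compute differences f_i - g_i:
  3.49 - 1.61 = 1.88
  2.65 - -4.93 = 7.58
  -4.03 - 0.54 = -4.57
  5.26 - -1.68 = 6.94
Step 2: Compute |diff|^1 * measure for each set:
  |1.88|^1 * 1.85 = 1.88 * 1.85 = 3.478
  |7.58|^1 * 2.69 = 7.58 * 2.69 = 20.3902
  |-4.57|^1 * 2.69 = 4.57 * 2.69 = 12.2933
  |6.94|^1 * 0.61 = 6.94 * 0.61 = 4.2334
Step 3: Sum = 40.3949
Step 4: ||f-g||_1 = (40.3949)^(1/1) = 40.3949


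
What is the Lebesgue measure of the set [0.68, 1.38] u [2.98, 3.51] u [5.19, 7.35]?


For pairwise disjoint intervals, m(union) = sum of lengths.
= (1.38 - 0.68) + (3.51 - 2.98) + (7.35 - 5.19)
= 0.7 + 0.53 + 2.16
= 3.39


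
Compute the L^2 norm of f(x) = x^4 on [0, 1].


Step 1: ||f||_2 = (integral_0^1 |x^4|^2 dx)^(1/2)
     = (integral_0^1 x^8 dx)^(1/2)
Step 2: integral_0^1 x^8 dx = [x^9/(9)] from 0 to 1 = 1^9/9
     = 1/9 = 0.111111
Step 3: ||f||_2 = (0.111111)^(1/2) = 0.333333


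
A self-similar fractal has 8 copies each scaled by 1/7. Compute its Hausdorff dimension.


For a self-similar set with N copies scaled by 1/r:
dim_H = log(N)/log(r) = log(8)/log(7)
= 2.079442/1.94591
= 1.068622


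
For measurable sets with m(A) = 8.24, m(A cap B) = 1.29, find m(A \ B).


m(A \ B) = m(A) - m(A n B)
= 8.24 - 1.29
= 6.95


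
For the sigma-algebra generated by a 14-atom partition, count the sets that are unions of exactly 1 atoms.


Each element of F is a union of some subset of the 14 atoms.
Elements that are unions of exactly 1 atoms correspond to 1-element subsets of the 14 atoms.
Count = C(14, 1) = 14! / (1! * 13!) = 14.


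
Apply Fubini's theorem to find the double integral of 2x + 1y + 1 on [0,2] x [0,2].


By Fubini, integrate in x first, then y.
Step 1: Fix y, integrate over x in [0,2]:
  integral(2x + 1y + 1, x=0..2)
  = 2*(2^2 - 0^2)/2 + (1y + 1)*(2 - 0)
  = 4 + (1y + 1)*2
  = 4 + 2y + 2
  = 6 + 2y
Step 2: Integrate over y in [0,2]:
  integral(6 + 2y, y=0..2)
  = 6*2 + 2*(2^2 - 0^2)/2
  = 12 + 4
  = 16


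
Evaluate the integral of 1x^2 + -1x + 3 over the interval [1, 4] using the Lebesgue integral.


The Lebesgue integral of a Riemann-integrable function agrees with the Riemann integral.
Antiderivative F(x) = (1/3)x^3 + (-1/2)x^2 + 3x
F(4) = (1/3)*4^3 + (-1/2)*4^2 + 3*4
     = (1/3)*64 + (-1/2)*16 + 3*4
     = 21.333333 + -8 + 12
     = 25.333333
F(1) = 2.833333
Integral = F(4) - F(1) = 25.333333 - 2.833333 = 22.5


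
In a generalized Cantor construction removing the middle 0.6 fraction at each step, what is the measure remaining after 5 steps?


Step 1: At each step, fraction remaining = 1 - 0.6 = 0.4
Step 2: After 5 steps, measure = (0.4)^5
Step 3: Computing the power step by step:
  After step 1: 0.4
  After step 2: 0.16
  After step 3: 0.064
  After step 4: 0.0256
  After step 5: 0.01024
Result = 0.01024


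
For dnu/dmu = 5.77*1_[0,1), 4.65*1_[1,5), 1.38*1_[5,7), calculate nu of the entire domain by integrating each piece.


Integrate each piece of the Radon-Nikodym derivative:
Step 1: integral_0^1 5.77 dx = 5.77*(1-0) = 5.77*1 = 5.77
Step 2: integral_1^5 4.65 dx = 4.65*(5-1) = 4.65*4 = 18.6
Step 3: integral_5^7 1.38 dx = 1.38*(7-5) = 1.38*2 = 2.76
Total: 5.77 + 18.6 + 2.76 = 27.13


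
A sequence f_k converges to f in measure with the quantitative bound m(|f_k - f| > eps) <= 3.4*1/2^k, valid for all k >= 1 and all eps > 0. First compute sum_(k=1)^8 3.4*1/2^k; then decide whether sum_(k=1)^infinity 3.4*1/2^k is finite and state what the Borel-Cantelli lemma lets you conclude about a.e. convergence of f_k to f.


Step 1: List the terms 3.4*1/2^k for k = 1 to 8:
  k=1: 1.7
  k=2: 0.85
  k=3: 0.425
  k=4: 0.2125
  k=5: 0.10625
  k=6: 0.053125
  k=7: 0.026562
  k=8: 0.013281
Step 2: Partial sum = 1.7 + 0.85 + 0.425 + 0.2125 + 0.10625 + 0.053125 + 0.026562 + 0.013281
     = 3.386719
Step 3: The full series sum_(k>=1) 3.4*1/2^k converges (geometric series with ratio 1/2 < 1; a constant multiple of a convergent series converges).
Step 4: Fix eps > 0. Since sum_k m(|f_k - f| > eps) < infinity, the Borel-Cantelli lemma gives
        m(limsup_k {|f_k - f| > eps}) = 0, i.e. for a.e. x, |f_k(x) - f(x)| <= eps for all large k.
        Applying this with eps = 1/j for j = 1, 2, ... and intersecting the countably many full-measure sets,
        for a.e. x we get limsup_k |f_k(x) - f(x)| <= 1/j for every j, hence f_k -> f almost everywhere.
Conclusion: series converges; Borel-Cantelli yields f_k -> f a.e.


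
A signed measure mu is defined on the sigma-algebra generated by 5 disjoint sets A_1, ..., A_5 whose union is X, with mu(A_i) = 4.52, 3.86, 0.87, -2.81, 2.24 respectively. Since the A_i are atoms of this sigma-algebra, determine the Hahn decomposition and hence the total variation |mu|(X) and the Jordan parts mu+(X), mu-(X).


Step 1: Every measurable set is a union of atoms (the cells / points), so a Hahn decomposition is
  obtained by grouping atoms by sign: P = union of atoms with mu > 0, N = union of the remaining atoms.
  Atoms in P (indices): 1, 2, 3, 5;  atoms in N (indices): 4
  Positive values: 4.52, 3.86, 0.87, 2.24
  Negative values: -2.81
Step 2: mu+(X) = mu(P) = sum of positive atom values = 11.49
Step 3: mu-(X) = -mu(N) = sum of |negative atom values| = 2.81
Step 4: |mu|(X) = mu+(X) + mu-(X) = 11.49 + 2.81 = 14.3


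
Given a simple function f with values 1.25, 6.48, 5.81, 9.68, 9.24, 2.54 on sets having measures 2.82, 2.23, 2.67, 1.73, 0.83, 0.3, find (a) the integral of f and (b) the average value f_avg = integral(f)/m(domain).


Step 1: Integral = sum(value_i * measure_i)
= 1.25*2.82 + 6.48*2.23 + 5.81*2.67 + 9.68*1.73 + 9.24*0.83 + 2.54*0.3
= 3.525 + 14.4504 + 15.5127 + 16.7464 + 7.6692 + 0.762
= 58.6657
Step 2: Total measure of domain = 2.82 + 2.23 + 2.67 + 1.73 + 0.83 + 0.3 = 10.58
Step 3: Average value = 58.6657 / 10.58 = 5.544962


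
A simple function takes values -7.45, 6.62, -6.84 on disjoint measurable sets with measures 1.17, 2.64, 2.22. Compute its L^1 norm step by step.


Step 1: Compute |f_i|^1 for each value:
  |-7.45|^1 = 7.45
  |6.62|^1 = 6.62
  |-6.84|^1 = 6.84
Step 2: Multiply by measures and sum:
  7.45 * 1.17 = 8.7165
  6.62 * 2.64 = 17.4768
  6.84 * 2.22 = 15.1848
Sum = 8.7165 + 17.4768 + 15.1848 = 41.3781
Step 3: Take the p-th root:
||f||_1 = (41.3781)^(1/1) = 41.3781


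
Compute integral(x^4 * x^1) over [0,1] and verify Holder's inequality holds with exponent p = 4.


Step 1: Exact integral of f*g = integral(x^5, 0, 1) = 1/6
     = 0.166667
Step 2: Holder bound with p=4, q=1.333333:
  ||f||_p = (integral x^16 dx)^(1/4) = (1/17)^(1/4) = 0.492479
  ||g||_q = (integral x^1.333333 dx)^(1/1.333333) = (1/2.333333)^(1/1.333333) = 0.529685
Step 3: Holder bound = ||f||_p * ||g||_q = 0.492479 * 0.529685 = 0.260859
Verification: 0.166667 <= 0.260859 (Holder holds)


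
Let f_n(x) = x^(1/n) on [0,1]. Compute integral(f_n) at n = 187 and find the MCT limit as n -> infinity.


At n = 187: f_187(x) = x^(1/187).
Step 1: integral(x^(1/187), 0, 1) = [x^(1/187+1) / (1/187+1)] from 0 to 1
     = 1 / (1/187 + 1) = 1 / ((187+1)/187) = 187/(187+1)
     = 187/188 = 0.994681
Step 2: As n -> infinity, f_n(x) = x^(1/n) -> 1 for x in (0,1], and f_n is increasing in n.
By MCT, lim_n integral(f_n) = integral(lim_n f_n) = integral(1, 0, 1) = 1.
Step 3: Verify convergence: 187/188 = 0.994681 -> 1


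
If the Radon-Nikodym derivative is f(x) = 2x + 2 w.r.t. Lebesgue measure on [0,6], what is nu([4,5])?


nu(A) = integral_A (dnu/dmu) dmu = integral_4^5 (2x + 2) dx
Step 1: Antiderivative F(x) = (2/2)x^2 + 2x
Step 2: F(5) = (2/2)*5^2 + 2*5 = 25 + 10 = 35
Step 3: F(4) = (2/2)*4^2 + 2*4 = 16 + 8 = 24
Step 4: nu([4,5]) = F(5) - F(4) = 35 - 24 = 11


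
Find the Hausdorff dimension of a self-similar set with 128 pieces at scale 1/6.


For a self-similar set with N copies scaled by 1/r:
dim_H = log(N)/log(r) = log(128)/log(6)
= 4.85203/1.791759
= 2.70797


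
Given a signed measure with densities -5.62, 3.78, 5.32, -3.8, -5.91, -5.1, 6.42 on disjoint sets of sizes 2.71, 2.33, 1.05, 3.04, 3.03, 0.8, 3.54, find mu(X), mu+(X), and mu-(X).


Step 1: Compute signed measure on each set:
  Set 1: -5.62 * 2.71 = -15.2302
  Set 2: 3.78 * 2.33 = 8.8074
  Set 3: 5.32 * 1.05 = 5.586
  Set 4: -3.8 * 3.04 = -11.552
  Set 5: -5.91 * 3.03 = -17.9073
  Set 6: -5.1 * 0.8 = -4.08
  Set 7: 6.42 * 3.54 = 22.7268
Step 2: Total signed measure = (-15.2302) + (8.8074) + (5.586) + (-11.552) + (-17.9073) + (-4.08) + (22.7268)
     = -11.6493
Step 3: Positive part mu+(X) = sum of positive contributions = 37.1202
Step 4: Negative part mu-(X) = |sum of negative contributions| = 48.7695


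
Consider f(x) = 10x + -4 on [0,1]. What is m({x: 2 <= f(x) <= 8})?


f^(-1)([2, 8]) = {x : 2 <= 10x + -4 <= 8}
Solving: (2 - -4)/10 <= x <= (8 - -4)/10
= [0.6, 1.2]
Intersecting with [0,1]: [0.6, 1]
Measure = 1 - 0.6 = 0.4


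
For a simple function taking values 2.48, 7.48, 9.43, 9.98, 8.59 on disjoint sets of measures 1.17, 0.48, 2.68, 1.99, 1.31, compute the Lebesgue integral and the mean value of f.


Step 1: Integral = sum(value_i * measure_i)
= 2.48*1.17 + 7.48*0.48 + 9.43*2.68 + 9.98*1.99 + 8.59*1.31
= 2.9016 + 3.5904 + 25.2724 + 19.8602 + 11.2529
= 62.8775
Step 2: Total measure of domain = 1.17 + 0.48 + 2.68 + 1.99 + 1.31 = 7.63
Step 3: Average value = 62.8775 / 7.63 = 8.240826


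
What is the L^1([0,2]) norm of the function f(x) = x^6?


Step 1: ||f||_1 = (integral_0^2 |x^6|^1 dx)^(1/1)
     = (integral_0^2 x^6 dx)^(1/1)
Step 2: integral_0^2 x^6 dx = [x^7/(7)] from 0 to 2 = 2^7/7
     = 128/7 = 18.285714
Step 3: ||f||_1 = (18.285714)^(1/1) = 18.285714


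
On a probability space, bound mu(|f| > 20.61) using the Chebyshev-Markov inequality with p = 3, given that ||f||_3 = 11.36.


Chebyshev/Markov inequality: mu(|f| > eps) <= (||f||_p / eps)^p
Step 1: ||f||_3 / eps = 11.36 / 20.61 = 0.551189
Step 2: Raise to power p = 3:
  (0.551189)^3 = 0.167456
Step 3: Therefore mu(|f| > 20.61) <= 0.167456


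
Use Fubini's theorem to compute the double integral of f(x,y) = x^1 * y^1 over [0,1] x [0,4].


By Fubini's theorem, the double integral factors as a product of single integrals:
Step 1: integral_0^1 x^1 dx = [x^2/2] from 0 to 1
     = 1^2/2 = 0.5
Step 2: integral_0^4 y^1 dy = [y^2/2] from 0 to 4
     = 4^2/2 = 8
Step 3: Double integral = 0.5 * 8 = 4


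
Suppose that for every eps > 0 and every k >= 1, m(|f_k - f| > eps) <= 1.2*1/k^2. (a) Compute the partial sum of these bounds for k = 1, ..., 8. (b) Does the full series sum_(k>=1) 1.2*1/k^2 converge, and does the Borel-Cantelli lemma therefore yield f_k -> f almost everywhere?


Step 1: List the terms 1.2*1/k^2 for k = 1 to 8:
  k=1: 1.2
  k=2: 0.3
  k=3: 0.133333
  k=4: 0.075
  k=5: 0.048
  k=6: 0.033333
  k=7: 0.02449
  k=8: 0.01875
Step 2: Partial sum = 1.2 + 0.3 + 0.133333 + 0.075 + 0.048 + 0.033333 + 0.02449 + 0.01875
     = 1.832906
Step 3: The full series sum_(k>=1) 1.2*1/k^2 converges (p-series with p = 2 > 1; a constant multiple of a convergent series converges).
Step 4: Fix eps > 0. Since sum_k m(|f_k - f| > eps) < infinity, the Borel-Cantelli lemma gives
        m(limsup_k {|f_k - f| > eps}) = 0, i.e. for a.e. x, |f_k(x) - f(x)| <= eps for all large k.
        Applying this with eps = 1/j for j = 1, 2, ... and intersecting the countably many full-measure sets,
        for a.e. x we get limsup_k |f_k(x) - f(x)| <= 1/j for every j, hence f_k -> f almost everywhere.
Conclusion: series converges; Borel-Cantelli yields f_k -> f a.e.


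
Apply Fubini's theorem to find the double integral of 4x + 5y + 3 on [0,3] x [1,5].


By Fubini, integrate in x first, then y.
Step 1: Fix y, integrate over x in [0,3]:
  integral(4x + 5y + 3, x=0..3)
  = 4*(3^2 - 0^2)/2 + (5y + 3)*(3 - 0)
  = 18 + (5y + 3)*3
  = 18 + 15y + 9
  = 27 + 15y
Step 2: Integrate over y in [1,5]:
  integral(27 + 15y, y=1..5)
  = 27*4 + 15*(5^2 - 1^2)/2
  = 108 + 180
  = 288


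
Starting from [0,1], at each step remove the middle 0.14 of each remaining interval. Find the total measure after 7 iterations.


Step 1: At each step, fraction remaining = 1 - 0.14 = 0.86
Step 2: After 7 steps, measure = (0.86)^7
Result = 0.347928


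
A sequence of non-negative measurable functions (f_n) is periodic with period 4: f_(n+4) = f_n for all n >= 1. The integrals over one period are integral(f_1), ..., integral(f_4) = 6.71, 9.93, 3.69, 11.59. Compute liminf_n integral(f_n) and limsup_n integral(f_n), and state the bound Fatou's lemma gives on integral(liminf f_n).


The sequence (integral(f_n)) is periodic with period 4, repeating the values 6.71, 9.93, 3.69, 11.59 indefinitely.
Step 1: For a periodic sequence, every tail (a_m, a_(m+1), ...) contains all 4 period values infinitely often.
Step 2: Hence inf of every tail = min of the period values = min(6.71, 9.93, 3.69, 11.59) = 3.69.
        liminf_n integral(f_n) = sup over m of (inf of tail from m) = 3.69.
Step 3: Similarly sup of every tail = max of the period values = 11.59.
        limsup_n integral(f_n) = 11.59.
Step 4: Fatou's lemma: integral(liminf_n f_n) <= liminf_n integral(f_n) = 3.69.
        So the integral of the pointwise liminf is at most 3.69.


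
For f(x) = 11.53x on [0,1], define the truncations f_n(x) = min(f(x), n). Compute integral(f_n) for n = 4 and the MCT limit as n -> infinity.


f(x) = 11.53x on [0,1]; f_n(x) = min(11.53x, n). At n = 4:
Step 1: f(x) reaches 4 at x = 4/11.53 = 0.346921
Step 2: integral(f_4) = integral(11.53x, 0, 0.346921) + integral(4, 0.346921, 1)
       = 11.53*0.346921^2/2 + 4*(1 - 0.346921)
       = 0.693842 + 2.612316
       = 3.306158
Step 3: As n -> infinity, f_n increases to f, so by MCT integral(f_n) -> integral(f) = 11.53/2 = 5.765.
Convergence: integral(f_4) = 3.306158 -> 5.765 as n -> infinity


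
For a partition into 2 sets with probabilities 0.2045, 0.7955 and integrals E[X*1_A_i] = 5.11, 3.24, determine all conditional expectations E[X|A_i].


For each cell A_i: E[X|A_i] = E[X*1_A_i] / P(A_i)
Step 1: E[X|A_1] = 5.11 / 0.2045 = 24.987775
Step 2: E[X|A_2] = 3.24 / 0.7955 = 4.07291
Verification: E[X] = sum E[X*1_A_i] = 5.11 + 3.24 = 8.35


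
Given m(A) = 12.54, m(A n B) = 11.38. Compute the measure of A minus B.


m(A \ B) = m(A) - m(A n B)
= 12.54 - 11.38
= 1.16


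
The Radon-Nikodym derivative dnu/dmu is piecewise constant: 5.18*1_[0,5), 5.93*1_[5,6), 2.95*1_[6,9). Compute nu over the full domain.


Integrate each piece of the Radon-Nikodym derivative:
Step 1: integral_0^5 5.18 dx = 5.18*(5-0) = 5.18*5 = 25.9
Step 2: integral_5^6 5.93 dx = 5.93*(6-5) = 5.93*1 = 5.93
Step 3: integral_6^9 2.95 dx = 2.95*(9-6) = 2.95*3 = 8.85
Total: 25.9 + 5.93 + 8.85 = 40.68


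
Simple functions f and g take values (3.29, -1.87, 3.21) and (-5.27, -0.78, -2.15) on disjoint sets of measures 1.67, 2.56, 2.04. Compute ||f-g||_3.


Step 1: Compute differences f_i - g_i:
  3.29 - -5.27 = 8.56
  -1.87 - -0.78 = -1.09
  3.21 - -2.15 = 5.36
Step 2: Compute |diff|^3 * measure for each set:
  |8.56|^3 * 1.67 = 627.222016 * 1.67 = 1047.460767
  |-1.09|^3 * 2.56 = 1.295029 * 2.56 = 3.315274
  |5.36|^3 * 2.04 = 153.990656 * 2.04 = 314.140938
Step 3: Sum = 1364.916979
Step 4: ||f-g||_3 = (1364.916979)^(1/3) = 11.092653


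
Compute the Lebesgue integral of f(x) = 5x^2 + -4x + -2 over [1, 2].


The Lebesgue integral of a Riemann-integrable function agrees with the Riemann integral.
Antiderivative F(x) = (5/3)x^3 + (-4/2)x^2 + -2x
F(2) = (5/3)*2^3 + (-4/2)*2^2 + -2*2
     = (5/3)*8 + (-4/2)*4 + -2*2
     = 13.333333 + -8 + -4
     = 1.333333
F(1) = -2.333333
Integral = F(2) - F(1) = 1.333333 - -2.333333 = 3.666667


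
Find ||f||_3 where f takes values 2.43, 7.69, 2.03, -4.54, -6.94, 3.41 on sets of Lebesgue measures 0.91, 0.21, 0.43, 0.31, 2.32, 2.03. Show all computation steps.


Step 1: Compute |f_i|^3 for each value:
  |2.43|^3 = 14.348907
  |7.69|^3 = 454.756609
  |2.03|^3 = 8.365427
  |-4.54|^3 = 93.576664
  |-6.94|^3 = 334.255384
  |3.41|^3 = 39.651821
Step 2: Multiply by measures and sum:
  14.348907 * 0.91 = 13.057505
  454.756609 * 0.21 = 95.498888
  8.365427 * 0.43 = 3.597134
  93.576664 * 0.31 = 29.008766
  334.255384 * 2.32 = 775.472491
  39.651821 * 2.03 = 80.493197
Sum = 13.057505 + 95.498888 + 3.597134 + 29.008766 + 775.472491 + 80.493197 = 997.12798
Step 3: Take the p-th root:
||f||_3 = (997.12798)^(1/3) = 9.990417


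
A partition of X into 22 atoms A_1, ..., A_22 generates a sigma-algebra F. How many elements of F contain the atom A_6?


Each element of F is a union of some subset S of the 22 atoms.
The element contains A_6 iff A_6 is in S.
So we count subsets S of {A_1,...,A_22} with A_6 in S: choose freely among the other 21 atoms.
Count = 2^(22-1) = 2^21 = 2097152.


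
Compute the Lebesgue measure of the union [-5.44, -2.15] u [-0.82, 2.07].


For pairwise disjoint intervals, m(union) = sum of lengths.
= (-2.15 - -5.44) + (2.07 - -0.82)
= 3.29 + 2.89
= 6.18


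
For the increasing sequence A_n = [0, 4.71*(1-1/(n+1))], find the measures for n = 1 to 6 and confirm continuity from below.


By continuity of measure from below: if A_n increases to A, then m(A_n) -> m(A).
Here A = [0, 4.71], so m(A) = 4.71
Step 1: a_1 = 4.71*(1 - 1/2) = 2.355, m(A_1) = 2.355
Step 2: a_2 = 4.71*(1 - 1/3) = 3.14, m(A_2) = 3.14
Step 3: a_3 = 4.71*(1 - 1/4) = 3.5325, m(A_3) = 3.5325
Step 4: a_4 = 4.71*(1 - 1/5) = 3.768, m(A_4) = 3.768
Step 5: a_5 = 4.71*(1 - 1/6) = 3.925, m(A_5) = 3.925
Step 6: a_6 = 4.71*(1 - 1/7) = 4.0371, m(A_6) = 4.0371
Limit: m(A_n) -> m([0,4.71]) = 4.71


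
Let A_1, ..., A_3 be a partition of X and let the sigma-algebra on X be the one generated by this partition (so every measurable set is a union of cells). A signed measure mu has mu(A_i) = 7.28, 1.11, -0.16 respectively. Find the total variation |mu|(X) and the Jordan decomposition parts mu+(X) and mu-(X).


Step 1: Every measurable set is a union of atoms (the cells / points), so a Hahn decomposition is
  obtained by grouping atoms by sign: P = union of atoms with mu > 0, N = union of the remaining atoms.
  Atoms in P (indices): 1, 2;  atoms in N (indices): 3
  Positive values: 7.28, 1.11
  Negative values: -0.16
Step 2: mu+(X) = mu(P) = sum of positive atom values = 8.39
Step 3: mu-(X) = -mu(N) = sum of |negative atom values| = 0.16
Step 4: |mu|(X) = mu+(X) + mu-(X) = 8.39 + 0.16 = 8.55


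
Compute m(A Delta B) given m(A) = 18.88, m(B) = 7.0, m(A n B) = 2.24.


m(A Delta B) = m(A) + m(B) - 2*m(A n B)
= 18.88 + 7.0 - 2*2.24
= 18.88 + 7.0 - 4.48
= 21.4


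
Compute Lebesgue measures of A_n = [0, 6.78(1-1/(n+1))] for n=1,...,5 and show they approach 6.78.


By continuity of measure from below: if A_n increases to A, then m(A_n) -> m(A).
Here A = [0, 6.78], so m(A) = 6.78
Step 1: a_1 = 6.78*(1 - 1/2) = 3.39, m(A_1) = 3.39
Step 2: a_2 = 6.78*(1 - 1/3) = 4.52, m(A_2) = 4.52
Step 3: a_3 = 6.78*(1 - 1/4) = 5.085, m(A_3) = 5.085
Step 4: a_4 = 6.78*(1 - 1/5) = 5.424, m(A_4) = 5.424
Step 5: a_5 = 6.78*(1 - 1/6) = 5.65, m(A_5) = 5.65
Limit: m(A_n) -> m([0,6.78]) = 6.78


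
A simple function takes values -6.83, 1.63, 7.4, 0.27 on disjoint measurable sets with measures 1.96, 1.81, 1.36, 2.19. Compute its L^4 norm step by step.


Step 1: Compute |f_i|^4 for each value:
  |-6.83|^4 = 2176.119871
  |1.63|^4 = 7.059118
  |7.4|^4 = 2998.6576
  |0.27|^4 = 0.005314
Step 2: Multiply by measures and sum:
  2176.119871 * 1.96 = 4265.194948
  7.059118 * 1.81 = 12.777003
  2998.6576 * 1.36 = 4078.174336
  0.005314 * 2.19 = 0.011639
Sum = 4265.194948 + 12.777003 + 4078.174336 + 0.011639 = 8356.157925
Step 3: Take the p-th root:
||f||_4 = (8356.157925)^(1/4) = 9.560963


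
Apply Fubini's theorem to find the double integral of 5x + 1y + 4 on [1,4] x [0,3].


By Fubini, integrate in x first, then y.
Step 1: Fix y, integrate over x in [1,4]:
  integral(5x + 1y + 4, x=1..4)
  = 5*(4^2 - 1^2)/2 + (1y + 4)*(4 - 1)
  = 37.5 + (1y + 4)*3
  = 37.5 + 3y + 12
  = 49.5 + 3y
Step 2: Integrate over y in [0,3]:
  integral(49.5 + 3y, y=0..3)
  = 49.5*3 + 3*(3^2 - 0^2)/2
  = 148.5 + 13.5
  = 162


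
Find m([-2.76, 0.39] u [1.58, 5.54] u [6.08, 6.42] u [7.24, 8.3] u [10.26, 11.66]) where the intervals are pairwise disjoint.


For pairwise disjoint intervals, m(union) = sum of lengths.
= (0.39 - -2.76) + (5.54 - 1.58) + (6.42 - 6.08) + (8.3 - 7.24) + (11.66 - 10.26)
= 3.15 + 3.96 + 0.34 + 1.06 + 1.4
= 9.91


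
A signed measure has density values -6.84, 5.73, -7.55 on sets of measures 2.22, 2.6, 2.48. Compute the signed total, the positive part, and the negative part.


Step 1: Compute signed measure on each set:
  Set 1: -6.84 * 2.22 = -15.1848
  Set 2: 5.73 * 2.6 = 14.898
  Set 3: -7.55 * 2.48 = -18.724
Step 2: Total signed measure = (-15.1848) + (14.898) + (-18.724)
     = -19.0108
Step 3: Positive part mu+(X) = sum of positive contributions = 14.898
Step 4: Negative part mu-(X) = |sum of negative contributions| = 33.9088


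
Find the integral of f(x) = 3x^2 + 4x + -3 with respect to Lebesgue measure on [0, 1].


The Lebesgue integral of a Riemann-integrable function agrees with the Riemann integral.
Antiderivative F(x) = (3/3)x^3 + (4/2)x^2 + -3x
F(1) = (3/3)*1^3 + (4/2)*1^2 + -3*1
     = (3/3)*1 + (4/2)*1 + -3*1
     = 1 + 2 + -3
     = 0.0
F(0) = 0.0
Integral = F(1) - F(0) = 0.0 - 0.0 = 0.0


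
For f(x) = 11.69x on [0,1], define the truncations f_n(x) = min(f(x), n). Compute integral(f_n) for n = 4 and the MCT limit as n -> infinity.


f(x) = 11.69x on [0,1]; f_n(x) = min(11.69x, n). At n = 4:
Step 1: f(x) reaches 4 at x = 4/11.69 = 0.342173
Step 2: integral(f_4) = integral(11.69x, 0, 0.342173) + integral(4, 0.342173, 1)
       = 11.69*0.342173^2/2 + 4*(1 - 0.342173)
       = 0.684346 + 2.631309
       = 3.315654
Step 3: As n -> infinity, f_n increases to f, so by MCT integral(f_n) -> integral(f) = 11.69/2 = 5.845.
Convergence: integral(f_4) = 3.315654 -> 5.845 as n -> infinity


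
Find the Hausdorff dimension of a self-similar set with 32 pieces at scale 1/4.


For a self-similar set with N copies scaled by 1/r:
dim_H = log(N)/log(r) = log(32)/log(4)
= 3.465736/1.386294
= 2.5


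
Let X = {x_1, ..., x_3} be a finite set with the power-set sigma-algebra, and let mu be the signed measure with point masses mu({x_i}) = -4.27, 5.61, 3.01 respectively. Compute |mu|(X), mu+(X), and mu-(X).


Step 1: Every measurable set is a union of atoms (the cells / points), so a Hahn decomposition is
  obtained by grouping atoms by sign: P = union of atoms with mu > 0, N = union of the remaining atoms.
  Atoms in P (indices): 2, 3;  atoms in N (indices): 1
  Positive values: 5.61, 3.01
  Negative values: -4.27
Step 2: mu+(X) = mu(P) = sum of positive atom values = 8.62
Step 3: mu-(X) = -mu(N) = sum of |negative atom values| = 4.27
Step 4: |mu|(X) = mu+(X) + mu-(X) = 8.62 + 4.27 = 12.89


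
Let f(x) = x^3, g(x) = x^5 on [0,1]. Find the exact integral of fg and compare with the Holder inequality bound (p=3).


Step 1: Exact integral of f*g = integral(x^8, 0, 1) = 1/9
     = 0.111111
Step 2: Holder bound with p=3, q=1.5:
  ||f||_p = (integral x^9 dx)^(1/3) = (1/10)^(1/3) = 0.464159
  ||g||_q = (integral x^7.5 dx)^(1/1.5) = (1/8.5)^(1/1.5) = 0.240097
Step 3: Holder bound = ||f||_p * ||g||_q = 0.464159 * 0.240097 = 0.111443
Verification: 0.111111 <= 0.111443 (Holder holds)


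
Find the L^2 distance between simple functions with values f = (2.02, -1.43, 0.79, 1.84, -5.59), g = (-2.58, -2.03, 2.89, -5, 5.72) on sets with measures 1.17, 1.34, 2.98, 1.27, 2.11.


Step 1: Compute differences f_i - g_i:
  2.02 - -2.58 = 4.6
  -1.43 - -2.03 = 0.6
  0.79 - 2.89 = -2.1
  1.84 - -5 = 6.84
  -5.59 - 5.72 = -11.31
Step 2: Compute |diff|^2 * measure for each set:
  |4.6|^2 * 1.17 = 21.16 * 1.17 = 24.7572
  |0.6|^2 * 1.34 = 0.36 * 1.34 = 0.4824
  |-2.1|^2 * 2.98 = 4.41 * 2.98 = 13.1418
  |6.84|^2 * 1.27 = 46.7856 * 1.27 = 59.417712
  |-11.31|^2 * 2.11 = 127.9161 * 2.11 = 269.902971
Step 3: Sum = 367.702083
Step 4: ||f-g||_2 = (367.702083)^(1/2) = 19.17556


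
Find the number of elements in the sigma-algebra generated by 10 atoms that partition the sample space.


Each element of the sigma-algebra is a union of some subset of the 10 atoms.
The number of such subsets is 2^10 = 1024.


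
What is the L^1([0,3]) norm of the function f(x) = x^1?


Step 1: ||f||_1 = (integral_0^3 |x^1|^1 dx)^(1/1)
     = (integral_0^3 x^1 dx)^(1/1)
Step 2: integral_0^3 x^1 dx = [x^2/(2)] from 0 to 3 = 3^2/2
     = 9/2 = 4.5
Step 3: ||f||_1 = (4.5)^(1/1) = 4.5


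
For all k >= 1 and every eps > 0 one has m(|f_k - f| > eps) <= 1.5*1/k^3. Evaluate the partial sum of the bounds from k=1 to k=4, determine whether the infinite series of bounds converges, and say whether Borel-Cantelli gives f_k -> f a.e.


Step 1: List the terms 1.5*1/k^3 for k = 1 to 4:
  k=1: 1.5
  k=2: 0.1875
  k=3: 0.055556
  k=4: 0.023438
Step 2: Partial sum = 1.5 + 0.1875 + 0.055556 + 0.023438
     = 1.766493
Step 3: The full series sum_(k>=1) 1.5*1/k^3 converges (p-series with p = 3 > 1; a constant multiple of a convergent series converges).
Step 4: Fix eps > 0. Since sum_k m(|f_k - f| > eps) < infinity, the Borel-Cantelli lemma gives
        m(limsup_k {|f_k - f| > eps}) = 0, i.e. for a.e. x, |f_k(x) - f(x)| <= eps for all large k.
        Applying this with eps = 1/j for j = 1, 2, ... and intersecting the countably many full-measure sets,
        for a.e. x we get limsup_k |f_k(x) - f(x)| <= 1/j for every j, hence f_k -> f almost everywhere.
Conclusion: series converges; Borel-Cantelli yields f_k -> f a.e.


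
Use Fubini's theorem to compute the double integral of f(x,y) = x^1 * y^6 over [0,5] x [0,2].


By Fubini's theorem, the double integral factors as a product of single integrals:
Step 1: integral_0^5 x^1 dx = [x^2/2] from 0 to 5
     = 5^2/2 = 12.5
Step 2: integral_0^2 y^6 dy = [y^7/7] from 0 to 2
     = 2^7/7 = 18.285714
Step 3: Double integral = 12.5 * 18.285714 = 228.571429


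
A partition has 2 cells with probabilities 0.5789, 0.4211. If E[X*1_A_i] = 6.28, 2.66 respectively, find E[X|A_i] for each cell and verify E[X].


For each cell A_i: E[X|A_i] = E[X*1_A_i] / P(A_i)
Step 1: E[X|A_1] = 6.28 / 0.5789 = 10.84816
Step 2: E[X|A_2] = 2.66 / 0.4211 = 6.316789
Verification: E[X] = sum E[X*1_A_i] = 6.28 + 2.66 = 8.94


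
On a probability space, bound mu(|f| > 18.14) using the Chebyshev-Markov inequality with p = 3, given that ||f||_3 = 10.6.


Chebyshev/Markov inequality: mu(|f| > eps) <= (||f||_p / eps)^p
Step 1: ||f||_3 / eps = 10.6 / 18.14 = 0.584344
Step 2: Raise to power p = 3:
  (0.584344)^3 = 0.199529
Step 3: Therefore mu(|f| > 18.14) <= 0.199529


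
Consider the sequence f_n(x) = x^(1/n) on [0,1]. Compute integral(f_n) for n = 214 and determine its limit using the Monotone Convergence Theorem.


At n = 214: f_214(x) = x^(1/214).
Step 1: integral(x^(1/214), 0, 1) = [x^(1/214+1) / (1/214+1)] from 0 to 1
     = 1 / (1/214 + 1) = 1 / ((214+1)/214) = 214/(214+1)
     = 214/215 = 0.995349
Step 2: As n -> infinity, f_n(x) = x^(1/n) -> 1 for x in (0,1], and f_n is increasing in n.
By MCT, lim_n integral(f_n) = integral(lim_n f_n) = integral(1, 0, 1) = 1.
Step 3: Verify convergence: 214/215 = 0.995349 -> 1


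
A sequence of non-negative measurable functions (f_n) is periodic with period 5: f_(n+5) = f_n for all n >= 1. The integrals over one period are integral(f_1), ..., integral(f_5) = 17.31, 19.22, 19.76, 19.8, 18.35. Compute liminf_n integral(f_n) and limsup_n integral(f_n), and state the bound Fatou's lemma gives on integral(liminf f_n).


The sequence (integral(f_n)) is periodic with period 5, repeating the values 17.31, 19.22, 19.76, 19.8, 18.35 indefinitely.
Step 1: For a periodic sequence, every tail (a_m, a_(m+1), ...) contains all 5 period values infinitely often.
Step 2: Hence inf of every tail = min of the period values = min(17.31, 19.22, 19.76, 19.8, 18.35) = 17.31.
        liminf_n integral(f_n) = sup over m of (inf of tail from m) = 17.31.
Step 3: Similarly sup of every tail = max of the period values = 19.8.
        limsup_n integral(f_n) = 19.8.
Step 4: Fatou's lemma: integral(liminf_n f_n) <= liminf_n integral(f_n) = 17.31.
        So the integral of the pointwise liminf is at most 17.31.


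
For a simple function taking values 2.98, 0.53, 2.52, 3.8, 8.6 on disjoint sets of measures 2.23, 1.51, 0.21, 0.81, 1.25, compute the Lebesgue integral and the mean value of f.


Step 1: Integral = sum(value_i * measure_i)
= 2.98*2.23 + 0.53*1.51 + 2.52*0.21 + 3.8*0.81 + 8.6*1.25
= 6.6454 + 0.8003 + 0.5292 + 3.078 + 10.75
= 21.8029
Step 2: Total measure of domain = 2.23 + 1.51 + 0.21 + 0.81 + 1.25 = 6.01
Step 3: Average value = 21.8029 / 6.01 = 3.62777


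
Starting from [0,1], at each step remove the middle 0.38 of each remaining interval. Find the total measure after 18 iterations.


Step 1: At each step, fraction remaining = 1 - 0.38 = 0.62
Step 2: After 18 steps, measure = (0.62)^18
Result = 1.832527e-04


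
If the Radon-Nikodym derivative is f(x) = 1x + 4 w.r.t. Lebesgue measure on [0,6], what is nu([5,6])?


nu(A) = integral_A (dnu/dmu) dmu = integral_5^6 (1x + 4) dx
Step 1: Antiderivative F(x) = (1/2)x^2 + 4x
Step 2: F(6) = (1/2)*6^2 + 4*6 = 18 + 24 = 42
Step 3: F(5) = (1/2)*5^2 + 4*5 = 12.5 + 20 = 32.5
Step 4: nu([5,6]) = F(6) - F(5) = 42 - 32.5 = 9.5


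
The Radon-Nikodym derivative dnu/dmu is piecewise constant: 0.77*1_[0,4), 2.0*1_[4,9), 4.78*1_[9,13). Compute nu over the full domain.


Integrate each piece of the Radon-Nikodym derivative:
Step 1: integral_0^4 0.77 dx = 0.77*(4-0) = 0.77*4 = 3.08
Step 2: integral_4^9 2.0 dx = 2.0*(9-4) = 2.0*5 = 10
Step 3: integral_9^13 4.78 dx = 4.78*(13-9) = 4.78*4 = 19.12
Total: 3.08 + 10 + 19.12 = 32.2


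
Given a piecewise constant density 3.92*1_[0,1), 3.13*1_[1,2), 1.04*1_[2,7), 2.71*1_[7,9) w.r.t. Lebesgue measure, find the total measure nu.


Integrate each piece of the Radon-Nikodym derivative:
Step 1: integral_0^1 3.92 dx = 3.92*(1-0) = 3.92*1 = 3.92
Step 2: integral_1^2 3.13 dx = 3.13*(2-1) = 3.13*1 = 3.13
Step 3: integral_2^7 1.04 dx = 1.04*(7-2) = 1.04*5 = 5.2
Step 4: integral_7^9 2.71 dx = 2.71*(9-7) = 2.71*2 = 5.42
Total: 3.92 + 3.13 + 5.2 + 5.42 = 17.67


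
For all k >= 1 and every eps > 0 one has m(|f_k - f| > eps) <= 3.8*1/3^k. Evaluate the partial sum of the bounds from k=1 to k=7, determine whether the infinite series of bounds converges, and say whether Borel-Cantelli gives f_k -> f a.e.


Step 1: List the terms 3.8*1/3^k for k = 1 to 7:
  k=1: 1.266667
  k=2: 0.422222
  k=3: 0.140741
  k=4: 0.046914
  k=5: 0.015638
  k=6: 0.005213
  k=7: 0.001738
Step 2: Partial sum = 1.266667 + 0.422222 + 0.140741 + 0.046914 + 0.015638 + 0.005213 + 0.001738
     = 1.899131
Step 3: The full series sum_(k>=1) 3.8*1/3^k converges (geometric series with ratio 1/3 < 1; a constant multiple of a convergent series converges).
Step 4: Fix eps > 0. Since sum_k m(|f_k - f| > eps) < infinity, the Borel-Cantelli lemma gives
        m(limsup_k {|f_k - f| > eps}) = 0, i.e. for a.e. x, |f_k(x) - f(x)| <= eps for all large k.
        Applying this with eps = 1/j for j = 1, 2, ... and intersecting the countably many full-measure sets,
        for a.e. x we get limsup_k |f_k(x) - f(x)| <= 1/j for every j, hence f_k -> f almost everywhere.
Conclusion: series converges; Borel-Cantelli yields f_k -> f a.e.


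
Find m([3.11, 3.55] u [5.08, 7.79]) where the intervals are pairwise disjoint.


For pairwise disjoint intervals, m(union) = sum of lengths.
= (3.55 - 3.11) + (7.79 - 5.08)
= 0.44 + 2.71
= 3.15


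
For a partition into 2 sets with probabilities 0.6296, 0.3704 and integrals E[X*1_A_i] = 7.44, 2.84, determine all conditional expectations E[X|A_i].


For each cell A_i: E[X|A_i] = E[X*1_A_i] / P(A_i)
Step 1: E[X|A_1] = 7.44 / 0.6296 = 11.817027
Step 2: E[X|A_2] = 2.84 / 0.3704 = 7.667387
Verification: E[X] = sum E[X*1_A_i] = 7.44 + 2.84 = 10.28


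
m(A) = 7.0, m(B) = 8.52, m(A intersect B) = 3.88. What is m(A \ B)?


m(A \ B) = m(A) - m(A n B)
= 7.0 - 3.88
= 3.12


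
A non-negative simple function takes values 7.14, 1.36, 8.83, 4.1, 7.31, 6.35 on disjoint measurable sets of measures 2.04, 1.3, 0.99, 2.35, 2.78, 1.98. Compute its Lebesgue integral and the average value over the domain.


Step 1: Integral = sum(value_i * measure_i)
= 7.14*2.04 + 1.36*1.3 + 8.83*0.99 + 4.1*2.35 + 7.31*2.78 + 6.35*1.98
= 14.5656 + 1.768 + 8.7417 + 9.635 + 20.3218 + 12.573
= 67.6051
Step 2: Total measure of domain = 2.04 + 1.3 + 0.99 + 2.35 + 2.78 + 1.98 = 11.44
Step 3: Average value = 67.6051 / 11.44 = 5.909537
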